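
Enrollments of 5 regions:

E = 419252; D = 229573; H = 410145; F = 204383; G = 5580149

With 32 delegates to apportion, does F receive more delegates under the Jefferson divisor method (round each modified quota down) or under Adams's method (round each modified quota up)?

Adams

Jefferson: E 2, D 1, H 2, F 0, G 27.
Adams: E 2, D 2, H 2, F 1, G 25.
F gets 0 under Jefferson and 1 under Adams.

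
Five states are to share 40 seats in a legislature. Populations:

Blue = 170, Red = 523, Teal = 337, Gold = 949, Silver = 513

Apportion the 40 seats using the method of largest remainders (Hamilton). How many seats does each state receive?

Total 2492; standard divisor 2492/40 ≈ 62.3.
Standard quotas: Blue 2.729, Red 8.395, Teal 5.409, Gold 15.233, Silver 8.234.
Lower quotas: Blue 2, Red 8, Teal 5, Gold 15, Silver 8 (sum 38, leaving 2 seats).
Remainders in descending order: Blue 0.729, Teal 0.409, Red 0.395, Silver 0.234, Gold 0.233.
Largest remainders: Blue, Teal receive the extra seats.

Blue=3, Red=8, Teal=6, Gold=15, Silver=8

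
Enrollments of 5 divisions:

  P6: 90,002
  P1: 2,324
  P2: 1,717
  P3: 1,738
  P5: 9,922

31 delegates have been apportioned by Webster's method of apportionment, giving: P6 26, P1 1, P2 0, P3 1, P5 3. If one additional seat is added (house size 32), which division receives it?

P2

Priority for the next seat is population ÷ (current seats + 0.5).
Priorities: P6 3396.302, P1 1549.333, P2 3434.000, P3 1158.667, P5 2834.857.
Highest priority: P2.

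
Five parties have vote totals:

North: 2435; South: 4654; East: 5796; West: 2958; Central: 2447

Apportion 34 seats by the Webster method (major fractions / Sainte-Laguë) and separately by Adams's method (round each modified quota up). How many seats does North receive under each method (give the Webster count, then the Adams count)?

Webster: North 4, South 9, East 11, West 5, Central 5.
Adams: North 5, South 8, East 10, West 6, Central 5.
North gets 4 under Webster and 5 under Adams.

4 and 5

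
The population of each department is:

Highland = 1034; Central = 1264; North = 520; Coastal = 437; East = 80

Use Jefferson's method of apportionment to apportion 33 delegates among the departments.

Standard divisor 3335/33 ≈ 101.061; standard quotas: Highland 10.231, Central 12.507, North 5.145, Coastal 4.324, East 0.792.
Rounding down gives 10, 12, 5, 4, 0 = 31 seats, so the divisor must be adjusted.
With modified divisor 92: modified quotas Highland 11.239, Central 13.739, North 5.652, Coastal 4.750, East 0.870.
Rounding down: Highland 11, Central 13, North 5, Coastal 4, East 0 (total 33).

Highland=11; Central=13; North=5; Coastal=4; East=0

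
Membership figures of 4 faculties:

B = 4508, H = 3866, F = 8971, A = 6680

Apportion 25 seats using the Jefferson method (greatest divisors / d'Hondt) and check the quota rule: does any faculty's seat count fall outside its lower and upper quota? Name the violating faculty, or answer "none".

none

Standard quotas: B 4.691, H 4.023, F 9.335, A 6.951.
Jefferson allocation: B 5, H 4, F 9, A 7.
Every allocation lies between the lower and upper quota.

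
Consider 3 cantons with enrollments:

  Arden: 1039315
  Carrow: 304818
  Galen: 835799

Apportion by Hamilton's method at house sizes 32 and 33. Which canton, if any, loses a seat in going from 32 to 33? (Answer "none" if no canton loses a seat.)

At 32 seats: Arden 15, Carrow 5, Galen 12.
At 33 seats: Arden 16, Carrow 4, Galen 13.
Carrow drops from 5 to 4.

Carrow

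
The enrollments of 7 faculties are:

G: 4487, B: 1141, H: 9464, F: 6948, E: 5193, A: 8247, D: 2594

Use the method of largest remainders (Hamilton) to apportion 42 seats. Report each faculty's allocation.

The standard divisor is 38074/42 ≈ 906.524.
Standard quotas: G 4.9497, B 1.2587, H 10.4399, F 7.6644, E 5.7285, A 9.0974, D 2.8615.
Lower quotas: G 4, B 1, H 10, F 7, E 5, A 9, D 2 (sum 38, leaving 4 seats).
Remainders in descending order: G 0.9497, D 0.8615, E 0.7285, F 0.6644, H 0.4399, B 0.2587, A 0.0974.
Largest remainders: G, D, E, F receive the extra seats.

G=5; B=1; H=10; F=8; E=6; A=9; D=3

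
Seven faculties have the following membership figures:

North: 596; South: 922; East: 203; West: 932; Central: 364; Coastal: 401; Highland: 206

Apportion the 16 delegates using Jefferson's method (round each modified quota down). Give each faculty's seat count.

Standard divisor 3624/16 ≈ 226.5; standard quotas: North 2.631, South 4.071, East 0.896, West 4.115, Central 1.607, Coastal 1.770, Highland 0.909.
Rounding down gives 2, 4, 0, 4, 1, 1, 0 = 12 seats, so the divisor must be adjusted.
With modified divisor 190: modified quotas North 3.137, South 4.853, East 1.068, West 4.905, Central 1.916, Coastal 2.111, Highland 1.084.
Rounding down: North 3, South 4, East 1, West 4, Central 1, Coastal 2, Highland 1 (total 16).

North=3, South=4, East=1, West=4, Central=1, Coastal=2, Highland=1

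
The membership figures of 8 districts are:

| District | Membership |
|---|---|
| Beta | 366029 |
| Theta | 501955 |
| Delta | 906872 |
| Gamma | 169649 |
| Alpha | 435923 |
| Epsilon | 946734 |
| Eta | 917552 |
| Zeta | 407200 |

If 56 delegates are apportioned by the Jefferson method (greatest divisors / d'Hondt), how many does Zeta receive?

Standard divisor 4651914/56 ≈ 83069.893; standard quotas: Beta 4.406, Theta 6.043, Delta 10.917, Gamma 2.042, Alpha 5.248, Epsilon 11.397, Eta 11.046, Zeta 4.902.
Rounding down gives 4, 6, 10, 2, 5, 11, 11, 4 = 53 seats, so the divisor must be adjusted.
With modified divisor 77700: modified quotas Beta 4.711, Theta 6.460, Delta 11.671, Gamma 2.183, Alpha 5.610, Epsilon 12.184, Eta 11.809, Zeta 5.241.
Rounding down: Beta 4, Theta 6, Delta 11, Gamma 2, Alpha 5, Epsilon 12, Eta 11, Zeta 5 (total 56).
Zeta receives 5.

5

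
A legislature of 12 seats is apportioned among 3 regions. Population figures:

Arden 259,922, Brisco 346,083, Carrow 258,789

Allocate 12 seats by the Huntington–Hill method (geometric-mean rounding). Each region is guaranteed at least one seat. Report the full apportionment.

With divisor 74869: modified quotas Arden 3.472, Brisco 4.623, Carrow 3.457.
Geometric-mean thresholds: Arden √(3·4)=3.464, Brisco √(4·5)=4.472, Carrow √(3·4)=3.464.
Each quota rounded against its threshold gives Arden 4, Brisco 5, Carrow 3 (total 12).

Arden 4; Brisco 5; Carrow 3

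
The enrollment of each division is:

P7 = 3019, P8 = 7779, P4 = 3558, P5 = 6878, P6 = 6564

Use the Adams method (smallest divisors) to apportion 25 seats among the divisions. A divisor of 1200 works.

P7 3, P8 7, P4 3, P5 6, P6 6

With modified divisor 1200: modified quotas P7 2.516, P8 6.482, P4 2.965, P5 5.732, P6 5.470.
Rounding up: P7 3, P8 7, P4 3, P5 6, P6 6 (total 25).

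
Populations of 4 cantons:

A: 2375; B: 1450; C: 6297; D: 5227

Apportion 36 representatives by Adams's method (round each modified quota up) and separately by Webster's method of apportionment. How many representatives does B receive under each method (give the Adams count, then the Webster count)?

Adams: A 6, B 4, C 14, D 12.
Webster: A 6, B 3, C 15, D 12.
B gets 4 under Adams and 3 under Webster.

4 and 3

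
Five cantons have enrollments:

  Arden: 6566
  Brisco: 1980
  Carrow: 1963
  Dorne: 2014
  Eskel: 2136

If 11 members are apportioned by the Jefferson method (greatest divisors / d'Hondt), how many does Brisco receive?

1

Standard divisor 14659/11 ≈ 1332.636; standard quotas: Arden 4.927, Brisco 1.486, Carrow 1.473, Dorne 1.511, Eskel 1.603.
Rounding down gives 4, 1, 1, 1, 1 = 8 seats, so the divisor must be adjusted.
With modified divisor 1040: modified quotas Arden 6.313, Brisco 1.904, Carrow 1.887, Dorne 1.937, Eskel 2.054.
Rounding down: Arden 6, Brisco 1, Carrow 1, Dorne 1, Eskel 2 (total 11).
Brisco receives 1.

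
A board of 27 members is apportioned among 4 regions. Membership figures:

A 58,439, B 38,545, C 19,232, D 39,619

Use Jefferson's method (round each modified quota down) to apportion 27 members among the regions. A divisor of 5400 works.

A 10, B 7, C 3, D 7

With modified divisor 5400: modified quotas A 10.822, B 7.138, C 3.561, D 7.337.
Rounding down: A 10, B 7, C 3, D 7 (total 27).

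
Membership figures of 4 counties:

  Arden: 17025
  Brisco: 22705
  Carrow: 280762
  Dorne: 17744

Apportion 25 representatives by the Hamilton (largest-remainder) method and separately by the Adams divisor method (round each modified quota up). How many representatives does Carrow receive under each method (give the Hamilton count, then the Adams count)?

Hamilton: Arden 1, Brisco 2, Carrow 21, Dorne 1.
Adams: Arden 2, Brisco 2, Carrow 19, Dorne 2.
Carrow gets 21 under Hamilton and 19 under Adams.

21 and 19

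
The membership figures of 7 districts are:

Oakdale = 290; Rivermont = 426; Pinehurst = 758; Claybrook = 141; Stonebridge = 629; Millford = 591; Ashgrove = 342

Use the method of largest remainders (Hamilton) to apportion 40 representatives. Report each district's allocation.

Oakdale 4, Rivermont 5, Pinehurst 10, Claybrook 2, Stonebridge 8, Millford 7, Ashgrove 4

The standard divisor is 3177/40 ≈ 79.425.
Standard quotas: Oakdale 3.651, Rivermont 5.364, Pinehurst 9.544, Claybrook 1.775, Stonebridge 7.919, Millford 7.441, Ashgrove 4.306.
Lower quotas: Oakdale 3, Rivermont 5, Pinehurst 9, Claybrook 1, Stonebridge 7, Millford 7, Ashgrove 4 (sum 36, leaving 4 seats).
Remainders in descending order: Stonebridge 0.919, Claybrook 0.775, Oakdale 0.651, Pinehurst 0.544, Millford 0.441, Rivermont 0.364, Ashgrove 0.306.
Largest remainders: Stonebridge, Claybrook, Oakdale, Pinehurst receive the extra seats.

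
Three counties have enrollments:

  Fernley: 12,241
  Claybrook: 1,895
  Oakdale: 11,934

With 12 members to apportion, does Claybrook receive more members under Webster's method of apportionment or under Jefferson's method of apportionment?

Webster: Fernley 6, Claybrook 1, Oakdale 5.
Jefferson: Fernley 6, Claybrook 0, Oakdale 6.
Claybrook gets 1 under Webster and 0 under Jefferson.

Webster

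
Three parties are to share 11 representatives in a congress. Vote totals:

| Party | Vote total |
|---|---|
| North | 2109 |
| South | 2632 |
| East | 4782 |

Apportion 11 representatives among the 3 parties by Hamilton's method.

Total 9523; standard divisor 9523/11 ≈ 865.727.
Standard quotas: North 2.436, South 3.040, East 5.524.
Lower quotas: North 2, South 3, East 5 (sum 10, leaving 1 seat).
Remainders in descending order: East 0.524, North 0.436, South 0.040.
The surplus seat goes to East.

North 2, South 3, East 6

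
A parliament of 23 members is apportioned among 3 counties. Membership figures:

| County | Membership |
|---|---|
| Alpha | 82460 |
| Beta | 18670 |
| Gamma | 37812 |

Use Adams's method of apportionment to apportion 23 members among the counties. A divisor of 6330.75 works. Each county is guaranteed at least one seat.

With modified divisor 6330.75: modified quotas Alpha 13.025, Beta 2.949, Gamma 5.973.
Rounding up: Alpha 14, Beta 3, Gamma 6 (total 23).

Alpha 14; Beta 3; Gamma 6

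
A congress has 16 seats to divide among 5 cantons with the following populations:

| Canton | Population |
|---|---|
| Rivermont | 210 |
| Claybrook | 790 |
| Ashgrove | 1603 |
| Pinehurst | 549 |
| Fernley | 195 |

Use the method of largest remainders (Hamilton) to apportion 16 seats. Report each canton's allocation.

Standard divisor: 3347 ÷ 16 ≈ 209.188.
Standard quotas: Rivermont 1.004, Claybrook 3.777, Ashgrove 7.663, Pinehurst 2.624, Fernley 0.932.
Lower quotas: Rivermont 1, Claybrook 3, Ashgrove 7, Pinehurst 2, Fernley 0 (sum 13, leaving 3 seats).
Remainders in descending order: Fernley 0.932, Claybrook 0.777, Ashgrove 0.663, Pinehurst 0.624, Rivermont 0.004.
The surplus seats go to Fernley, Claybrook, Ashgrove.

Rivermont 1, Claybrook 4, Ashgrove 8, Pinehurst 2, Fernley 1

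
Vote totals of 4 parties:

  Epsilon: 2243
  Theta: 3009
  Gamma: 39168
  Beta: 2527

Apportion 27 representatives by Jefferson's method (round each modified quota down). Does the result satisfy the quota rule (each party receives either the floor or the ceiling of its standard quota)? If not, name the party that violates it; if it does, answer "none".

Gamma

Standard quotas: Epsilon 1.290, Theta 1.731, Gamma 22.526, Beta 1.453.
Jefferson allocation: Epsilon 1, Theta 1, Gamma 24, Beta 1.
Gamma has quota 22.526 (lower 22, upper 23) but receives 24 — outside the quota interval.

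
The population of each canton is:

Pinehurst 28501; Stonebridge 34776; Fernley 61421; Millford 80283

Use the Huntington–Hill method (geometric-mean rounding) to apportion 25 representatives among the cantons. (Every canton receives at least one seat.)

With divisor 8218: modified quotas Pinehurst 3.468, Stonebridge 4.232, Fernley 7.474, Millford 9.769.
Geometric-mean thresholds: Pinehurst √(3·4)=3.464, Stonebridge √(4·5)=4.472, Fernley √(7·8)=7.483, Millford √(9·10)=9.487.
Each quota rounded against its threshold gives Pinehurst 4, Stonebridge 4, Fernley 7, Millford 10 (total 25).

Pinehurst 4, Stonebridge 4, Fernley 7, Millford 10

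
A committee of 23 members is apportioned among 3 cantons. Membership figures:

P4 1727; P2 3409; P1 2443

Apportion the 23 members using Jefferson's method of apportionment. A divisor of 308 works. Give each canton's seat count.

With modified divisor 308: modified quotas P4 5.607, P2 11.068, P1 7.932.
Rounding down: P4 5, P2 11, P1 7 (total 23).

P4: 5, P2: 11, P1: 7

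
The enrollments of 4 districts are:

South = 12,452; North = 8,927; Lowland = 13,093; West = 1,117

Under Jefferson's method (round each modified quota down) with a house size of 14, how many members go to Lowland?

Standard divisor 35589/14 ≈ 2542.071; standard quotas: South 4.898, North 3.512, Lowland 5.151, West 0.439.
Rounding down gives 4, 3, 5, 0 = 12 seats, so the divisor must be adjusted.
With modified divisor 2200: modified quotas South 5.660, North 4.058, Lowland 5.951, West 0.508.
Rounding down: South 5, North 4, Lowland 5, West 0 (total 14).
Lowland receives 5.

5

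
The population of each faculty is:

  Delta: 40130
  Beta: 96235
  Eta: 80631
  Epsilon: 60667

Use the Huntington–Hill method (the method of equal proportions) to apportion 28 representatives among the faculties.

With divisor 9823: modified quotas Delta 4.085, Beta 9.797, Eta 8.208, Epsilon 6.176.
Geometric-mean thresholds: Delta √(4·5)=4.472, Beta √(9·10)=9.487, Eta √(8·9)=8.485, Epsilon √(6·7)=6.481.
Each quota rounded against its threshold gives Delta 4, Beta 10, Eta 8, Epsilon 6 (total 28).

Delta 4; Beta 10; Eta 8; Epsilon 6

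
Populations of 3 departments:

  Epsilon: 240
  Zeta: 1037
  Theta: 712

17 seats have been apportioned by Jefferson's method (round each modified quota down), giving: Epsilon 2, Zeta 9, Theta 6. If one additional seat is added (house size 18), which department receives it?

Priority for the next seat is population ÷ (current seats + 1).
Priorities: Epsilon 80.000, Zeta 103.700, Theta 101.714.
Highest priority: Zeta.

Zeta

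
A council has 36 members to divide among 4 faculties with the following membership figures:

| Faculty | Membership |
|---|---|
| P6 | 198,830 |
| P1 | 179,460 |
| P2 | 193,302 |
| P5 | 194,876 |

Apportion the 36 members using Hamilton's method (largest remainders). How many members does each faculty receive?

P6: 9, P1: 9, P2: 9, P5: 9

The standard divisor is 766468/36 ≈ 21290.778.
Standard quotas: P6 9.3388, P1 8.4290, P2 9.0791, P5 9.1531.
Lower quotas: P6 9, P1 8, P2 9, P5 9 (sum 35, leaving 1 seat).
Remainders in descending order: P1 0.4290, P6 0.3388, P5 0.1531, P2 0.0791.
The surplus seat goes to P1.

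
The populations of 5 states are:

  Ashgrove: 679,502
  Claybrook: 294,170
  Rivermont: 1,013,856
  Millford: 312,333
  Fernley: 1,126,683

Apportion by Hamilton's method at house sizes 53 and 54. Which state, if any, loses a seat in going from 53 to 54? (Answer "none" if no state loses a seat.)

Claybrook

At 53 seats: Ashgrove 10, Claybrook 5, Rivermont 16, Millford 5, Fernley 17.
At 54 seats: Ashgrove 11, Claybrook 4, Rivermont 16, Millford 5, Fernley 18.
Claybrook drops from 5 to 4.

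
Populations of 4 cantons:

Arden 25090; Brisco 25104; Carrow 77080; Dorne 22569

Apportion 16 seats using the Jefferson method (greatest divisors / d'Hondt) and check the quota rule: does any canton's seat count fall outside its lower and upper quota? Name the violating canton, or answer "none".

Standard quotas: Arden 2.679, Brisco 2.681, Carrow 8.230, Dorne 2.410.
Jefferson allocation: Arden 2, Brisco 3, Carrow 9, Dorne 2.
Every allocation lies between the lower and upper quota.

none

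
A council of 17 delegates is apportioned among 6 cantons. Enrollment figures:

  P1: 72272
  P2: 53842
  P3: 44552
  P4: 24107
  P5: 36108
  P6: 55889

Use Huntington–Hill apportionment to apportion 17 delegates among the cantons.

P1: 4, P2: 3, P3: 3, P4: 2, P5: 2, P6: 3

With divisor 16603: modified quotas P1 4.353, P2 3.243, P3 2.683, P4 1.452, P5 2.175, P6 3.366.
Geometric-mean thresholds: P1 √(4·5)=4.472, P2 √(3·4)=3.464, P3 √(2·3)=2.449, P4 √(1·2)=1.414, P5 √(2·3)=2.449, P6 √(3·4)=3.464.
Each quota rounded against its threshold gives P1 4, P2 3, P3 3, P4 2, P5 2, P6 3 (total 17).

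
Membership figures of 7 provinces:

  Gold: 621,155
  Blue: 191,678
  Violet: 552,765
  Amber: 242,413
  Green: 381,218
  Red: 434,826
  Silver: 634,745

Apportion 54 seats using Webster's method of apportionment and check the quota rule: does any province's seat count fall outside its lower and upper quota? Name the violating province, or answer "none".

none

Standard quotas: Gold 10.966, Blue 3.384, Violet 9.759, Amber 4.280, Green 6.730, Red 7.676, Silver 11.206.
Webster allocation: Gold 11, Blue 3, Violet 10, Amber 4, Green 7, Red 8, Silver 11.
Every allocation lies between the lower and upper quota.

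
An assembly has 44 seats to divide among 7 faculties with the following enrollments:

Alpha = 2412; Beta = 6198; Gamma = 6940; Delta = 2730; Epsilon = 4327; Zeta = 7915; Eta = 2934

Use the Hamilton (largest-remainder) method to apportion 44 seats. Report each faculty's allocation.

The standard divisor is 33456/44 ≈ 760.364.
Standard quotas: Alpha 3.1722, Beta 8.1514, Gamma 9.1272, Delta 3.5904, Epsilon 5.6907, Zeta 10.4095, Eta 3.8587.
Lower quotas: Alpha 3, Beta 8, Gamma 9, Delta 3, Epsilon 5, Zeta 10, Eta 3 (sum 41, leaving 3 seats).
Remainders in descending order: Eta 0.8587, Epsilon 0.6907, Delta 0.5904, Zeta 0.4095, Alpha 0.1722, Beta 0.1514, Gamma 0.1272.
The surplus seats go to Eta, Epsilon, Delta.

Alpha: 3, Beta: 8, Gamma: 9, Delta: 4, Epsilon: 6, Zeta: 10, Eta: 4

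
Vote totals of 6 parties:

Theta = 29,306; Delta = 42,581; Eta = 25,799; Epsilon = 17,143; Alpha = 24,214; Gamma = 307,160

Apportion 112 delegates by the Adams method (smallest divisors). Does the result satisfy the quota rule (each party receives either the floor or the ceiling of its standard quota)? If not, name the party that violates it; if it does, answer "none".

Gamma

Standard quotas: Theta 7.356, Delta 10.688, Eta 6.476, Epsilon 4.303, Alpha 6.078, Gamma 77.099.
Adams allocation: Theta 8, Delta 11, Eta 7, Epsilon 5, Alpha 6, Gamma 75.
Gamma has quota 77.099 (lower 77, upper 78) but receives 75 — outside the quota interval.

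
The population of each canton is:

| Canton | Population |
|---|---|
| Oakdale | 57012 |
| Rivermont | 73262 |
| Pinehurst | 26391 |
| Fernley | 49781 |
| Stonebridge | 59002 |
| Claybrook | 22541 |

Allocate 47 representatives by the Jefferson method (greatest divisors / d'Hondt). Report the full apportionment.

Oakdale 10, Rivermont 12, Pinehurst 4, Fernley 8, Stonebridge 10, Claybrook 3

Standard divisor 287989/47 ≈ 6127.426; standard quotas: Oakdale 9.304, Rivermont 11.956, Pinehurst 4.307, Fernley 8.124, Stonebridge 9.629, Claybrook 3.679.
Rounding down gives 9, 11, 4, 8, 9, 3 = 44 seats, so the divisor must be adjusted.
With modified divisor 5670: modified quotas Oakdale 10.055, Rivermont 12.921, Pinehurst 4.654, Fernley 8.780, Stonebridge 10.406, Claybrook 3.975.
Rounding down: Oakdale 10, Rivermont 12, Pinehurst 4, Fernley 8, Stonebridge 10, Claybrook 3 (total 47).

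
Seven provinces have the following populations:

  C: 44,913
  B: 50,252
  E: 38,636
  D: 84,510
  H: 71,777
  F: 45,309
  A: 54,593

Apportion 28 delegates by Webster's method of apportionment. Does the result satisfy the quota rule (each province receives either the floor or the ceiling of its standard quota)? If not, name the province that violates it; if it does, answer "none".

Standard quotas: C 3.225, B 3.608, E 2.774, D 6.068, H 5.153, F 3.253, A 3.920.
Webster allocation: C 3, B 4, E 3, D 6, H 5, F 3, A 4.
Every allocation lies between the lower and upper quota.

none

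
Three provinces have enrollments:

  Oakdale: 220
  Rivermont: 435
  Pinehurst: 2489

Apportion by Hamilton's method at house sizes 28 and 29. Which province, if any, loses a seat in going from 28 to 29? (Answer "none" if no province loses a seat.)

At 28 seats: Oakdale 2, Rivermont 4, Pinehurst 22.
At 29 seats: Oakdale 2, Rivermont 4, Pinehurst 23.
No province's allocation decreased.

none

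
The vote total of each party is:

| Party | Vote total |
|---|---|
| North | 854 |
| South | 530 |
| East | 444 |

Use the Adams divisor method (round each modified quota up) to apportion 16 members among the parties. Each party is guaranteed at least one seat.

North=7; South=5; East=4

Standard divisor 1828/16 ≈ 114.25; standard quotas: North 7.475, South 4.639, East 3.886.
Rounding up gives 8, 5, 4 = 17 seats, so the divisor must be adjusted.
With modified divisor 130: modified quotas North 6.569, South 4.077, East 3.415.
Rounding up: North 7, South 5, East 4 (total 16).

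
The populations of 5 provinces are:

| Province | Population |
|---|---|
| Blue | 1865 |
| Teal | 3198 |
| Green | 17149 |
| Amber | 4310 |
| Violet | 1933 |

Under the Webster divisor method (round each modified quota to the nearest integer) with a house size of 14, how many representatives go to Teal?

Standard divisor 28455/14 ≈ 2032.5; standard quotas: Blue 0.918, Teal 1.573, Green 8.437, Amber 2.121, Violet 0.951.
Rounding to the nearest integer gives Blue 1, Teal 2, Green 8, Amber 2, Violet 1 — total 14, matching the house size, so no adjustment is needed.
Teal receives 2.

2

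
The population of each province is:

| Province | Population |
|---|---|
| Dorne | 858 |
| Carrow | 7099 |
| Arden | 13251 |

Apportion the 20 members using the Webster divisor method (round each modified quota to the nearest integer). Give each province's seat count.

Standard divisor 21208/20 ≈ 1060.4; standard quotas: Dorne 0.809, Carrow 6.695, Arden 12.496.
Rounding to the nearest integer gives Dorne 1, Carrow 7, Arden 12 — total 20, matching the house size, so no adjustment is needed.

Dorne: 1; Carrow: 7; Arden: 12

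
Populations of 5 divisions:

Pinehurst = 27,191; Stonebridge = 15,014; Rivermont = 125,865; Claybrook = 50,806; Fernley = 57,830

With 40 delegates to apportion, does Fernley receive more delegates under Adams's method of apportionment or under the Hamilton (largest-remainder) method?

Adams: Pinehurst 4, Stonebridge 3, Rivermont 18, Claybrook 7, Fernley 8.
Hamilton: Pinehurst 4, Stonebridge 2, Rivermont 18, Claybrook 7, Fernley 9.
Fernley gets 8 under Adams and 9 under Hamilton.

Hamilton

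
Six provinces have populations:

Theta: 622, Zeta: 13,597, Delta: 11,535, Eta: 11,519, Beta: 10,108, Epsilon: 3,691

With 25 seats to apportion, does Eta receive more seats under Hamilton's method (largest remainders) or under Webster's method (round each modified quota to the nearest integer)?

Hamilton: Theta 0, Zeta 7, Delta 6, Eta 5, Beta 5, Epsilon 2.
Webster: Theta 0, Zeta 6, Delta 6, Eta 6, Beta 5, Epsilon 2.
Eta gets 5 under Hamilton and 6 under Webster.

Webster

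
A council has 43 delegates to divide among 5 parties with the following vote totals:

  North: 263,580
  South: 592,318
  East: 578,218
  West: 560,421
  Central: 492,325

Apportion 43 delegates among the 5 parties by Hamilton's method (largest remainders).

Total 2486862; standard divisor 2486862/43 = 57834.
Standard quotas: North 4.5575, South 10.2417, East 9.9979, West 9.6902, Central 8.5127.
Lower quotas: North 4, South 10, East 9, West 9, Central 8 (sum 40, leaving 3 seats).
Remainders in descending order: East 0.9979, West 0.6902, North 0.5575, Central 0.5127, South 0.2417.
The surplus seats go to East, West, North.

North=5, South=10, East=10, West=10, Central=8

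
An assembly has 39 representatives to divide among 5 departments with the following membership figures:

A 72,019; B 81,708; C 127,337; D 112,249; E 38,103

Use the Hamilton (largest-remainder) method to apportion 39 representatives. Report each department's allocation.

Standard divisor: 431416 ÷ 39 ≈ 11061.949.
Standard quotas: A 6.5105, B 7.3864, C 11.5113, D 10.1473, E 3.4445.
Lower quotas: A 6, B 7, C 11, D 10, E 3 (sum 37, leaving 2 seats).
Remainders in descending order: C 0.5113, A 0.5105, E 0.4445, B 0.3864, D 0.1473.
Largest remainders: C, A receive the extra seats.

A=7, B=7, C=12, D=10, E=3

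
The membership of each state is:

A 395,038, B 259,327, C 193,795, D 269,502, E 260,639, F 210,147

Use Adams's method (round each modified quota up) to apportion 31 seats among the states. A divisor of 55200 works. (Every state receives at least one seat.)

With modified divisor 55200: modified quotas A 7.156, B 4.698, C 3.511, D 4.882, E 4.722, F 3.807.
Rounding up: A 8, B 5, C 4, D 5, E 5, F 4 (total 31).

A 8, B 5, C 4, D 5, E 5, F 4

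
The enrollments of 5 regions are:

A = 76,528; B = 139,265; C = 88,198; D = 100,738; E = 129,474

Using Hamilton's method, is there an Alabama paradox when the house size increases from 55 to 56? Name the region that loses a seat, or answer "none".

At 55 seats: A 8, B 14, C 9, D 11, E 13.
At 56 seats: A 8, B 15, C 9, D 10, E 14.
D drops from 11 to 10.

D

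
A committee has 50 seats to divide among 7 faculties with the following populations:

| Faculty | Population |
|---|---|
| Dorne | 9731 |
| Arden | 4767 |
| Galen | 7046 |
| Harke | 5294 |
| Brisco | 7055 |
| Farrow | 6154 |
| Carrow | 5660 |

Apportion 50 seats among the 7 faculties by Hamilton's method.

Dorne: 10; Arden: 5; Galen: 8; Harke: 6; Brisco: 8; Farrow: 7; Carrow: 6

Standard divisor: 45707 ÷ 50 ≈ 914.14.
Standard quotas: Dorne 10.6450, Arden 5.2147, Galen 7.7078, Harke 5.7912, Brisco 7.7176, Farrow 6.7320, Carrow 6.1916.
Lower quotas: Dorne 10, Arden 5, Galen 7, Harke 5, Brisco 7, Farrow 6, Carrow 6 (sum 46, leaving 4 seats).
Remainders in descending order: Harke 0.7912, Farrow 0.7320, Brisco 0.7176, Galen 0.7078, Dorne 0.6450, Arden 0.2147, Carrow 0.1916.
Largest remainders: Harke, Farrow, Brisco, Galen receive the extra seats.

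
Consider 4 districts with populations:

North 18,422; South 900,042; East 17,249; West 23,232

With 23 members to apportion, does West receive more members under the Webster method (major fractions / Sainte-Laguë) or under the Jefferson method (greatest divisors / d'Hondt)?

Webster: North 0, South 22, East 0, West 1.
Jefferson: North 0, South 23, East 0, West 0.
West gets 1 under Webster and 0 under Jefferson.

Webster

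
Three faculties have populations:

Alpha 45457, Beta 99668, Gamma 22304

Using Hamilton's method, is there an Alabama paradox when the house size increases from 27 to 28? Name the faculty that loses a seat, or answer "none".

none

At 27 seats: Alpha 7, Beta 16, Gamma 4.
At 28 seats: Alpha 7, Beta 17, Gamma 4.
No faculty's allocation decreased.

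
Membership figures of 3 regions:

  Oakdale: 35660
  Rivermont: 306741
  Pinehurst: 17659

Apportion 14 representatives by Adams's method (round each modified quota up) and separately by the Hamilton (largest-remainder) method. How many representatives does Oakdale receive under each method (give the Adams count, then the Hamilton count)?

2 and 1

Adams: Oakdale 2, Rivermont 11, Pinehurst 1.
Hamilton: Oakdale 1, Rivermont 12, Pinehurst 1.
Oakdale gets 2 under Adams and 1 under Hamilton.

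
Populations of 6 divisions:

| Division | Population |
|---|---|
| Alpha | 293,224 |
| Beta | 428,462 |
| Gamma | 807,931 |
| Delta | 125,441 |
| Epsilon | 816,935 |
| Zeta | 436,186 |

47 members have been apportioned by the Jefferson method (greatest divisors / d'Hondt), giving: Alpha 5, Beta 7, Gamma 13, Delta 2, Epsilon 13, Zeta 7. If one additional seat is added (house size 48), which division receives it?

Priority for the next seat is population ÷ (current seats + 1).
Priorities: Alpha 48870.667, Beta 53557.750, Gamma 57709.357, Delta 41813.667, Epsilon 58352.500, Zeta 54523.250.
Highest priority: Epsilon.

Epsilon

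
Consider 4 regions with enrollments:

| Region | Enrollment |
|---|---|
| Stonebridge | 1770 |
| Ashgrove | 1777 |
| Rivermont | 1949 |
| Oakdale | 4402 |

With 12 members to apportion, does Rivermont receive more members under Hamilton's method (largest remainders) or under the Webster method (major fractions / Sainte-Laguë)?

Hamilton

Hamilton: Stonebridge 2, Ashgrove 2, Rivermont 3, Oakdale 5.
Webster: Stonebridge 2, Ashgrove 2, Rivermont 2, Oakdale 6.
Rivermont gets 3 under Hamilton and 2 under Webster.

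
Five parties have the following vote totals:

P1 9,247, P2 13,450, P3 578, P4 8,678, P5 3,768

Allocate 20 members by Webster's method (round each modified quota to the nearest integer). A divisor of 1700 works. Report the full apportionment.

P1 5, P2 8, P3 0, P4 5, P5 2

With modified divisor 1700: modified quotas P1 5.439, P2 7.912, P3 0.340, P4 5.105, P5 2.216.
Rounding to the nearest integer: P1 5, P2 8, P3 0, P4 5, P5 2 (total 20).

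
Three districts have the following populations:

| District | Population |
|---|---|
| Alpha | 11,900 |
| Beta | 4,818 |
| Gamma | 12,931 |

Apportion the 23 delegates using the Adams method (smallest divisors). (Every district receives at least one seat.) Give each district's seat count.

Standard divisor 29649/23 ≈ 1289.087; standard quotas: Alpha 9.231, Beta 3.738, Gamma 10.031.
Rounding up gives 10, 4, 11 = 25 seats, so the divisor must be adjusted.
With modified divisor 1400: modified quotas Alpha 8.500, Beta 3.441, Gamma 9.236.
Rounding up: Alpha 9, Beta 4, Gamma 10 (total 23).

Alpha 9, Beta 4, Gamma 10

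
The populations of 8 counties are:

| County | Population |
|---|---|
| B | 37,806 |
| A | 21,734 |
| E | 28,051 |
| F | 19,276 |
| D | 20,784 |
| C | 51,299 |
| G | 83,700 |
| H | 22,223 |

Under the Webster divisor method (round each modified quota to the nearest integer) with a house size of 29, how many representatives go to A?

Standard divisor 284873/29 ≈ 9823.207; standard quotas: B 3.849, A 2.213, E 2.856, F 1.962, D 2.116, C 5.222, G 8.521, H 2.262.
Rounding to the nearest integer gives B 4, A 2, E 3, F 2, D 2, C 5, G 9, H 2 — total 29, matching the house size, so no adjustment is needed.
A receives 2.

2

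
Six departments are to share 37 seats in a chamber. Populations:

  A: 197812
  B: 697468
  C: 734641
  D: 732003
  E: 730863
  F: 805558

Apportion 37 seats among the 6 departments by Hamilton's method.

A=2, B=6, C=7, D=7, E=7, F=8

The standard divisor is 3898345/37 ≈ 105360.676.
Standard quotas: A 1.8775, B 6.6198, C 6.9726, D 6.9476, E 6.9368, F 7.6457.
Lower quotas: A 1, B 6, C 6, D 6, E 6, F 7 (sum 32, leaving 5 seats).
Remainders in descending order: C 0.9726, D 0.9476, E 0.9368, A 0.8775, F 0.6457, B 0.6198.
Largest remainders: C, D, E, A, F receive the extra seats.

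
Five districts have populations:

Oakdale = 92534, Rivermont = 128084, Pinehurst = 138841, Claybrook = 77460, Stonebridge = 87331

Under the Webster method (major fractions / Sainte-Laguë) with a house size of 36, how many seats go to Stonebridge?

6

Standard divisor 524250/36 ≈ 14562.5; standard quotas: Oakdale 6.354, Rivermont 8.795, Pinehurst 9.534, Claybrook 5.319, Stonebridge 5.997.
Rounding to the nearest integer gives Oakdale 6, Rivermont 9, Pinehurst 10, Claybrook 5, Stonebridge 6 — total 36, matching the house size, so no adjustment is needed.
Stonebridge receives 6.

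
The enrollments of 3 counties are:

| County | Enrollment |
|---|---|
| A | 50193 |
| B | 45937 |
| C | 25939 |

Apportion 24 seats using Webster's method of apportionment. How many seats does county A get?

10

Standard divisor 122069/24 ≈ 5086.208; standard quotas: A 9.868, B 9.032, C 5.100.
Rounding to the nearest integer gives A 10, B 9, C 5 — total 24, matching the house size, so no adjustment is needed.
A receives 10.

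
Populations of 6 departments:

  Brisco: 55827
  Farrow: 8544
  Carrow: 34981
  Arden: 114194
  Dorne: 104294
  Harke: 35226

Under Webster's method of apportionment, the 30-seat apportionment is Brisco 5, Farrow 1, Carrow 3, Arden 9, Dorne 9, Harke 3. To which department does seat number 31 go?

Priority for the next seat is population ÷ (current seats + 0.5).
Priorities: Brisco 10150.364, Farrow 5696.000, Carrow 9994.571, Arden 12020.421, Dorne 10978.316, Harke 10064.571.
Highest priority: Arden.

Arden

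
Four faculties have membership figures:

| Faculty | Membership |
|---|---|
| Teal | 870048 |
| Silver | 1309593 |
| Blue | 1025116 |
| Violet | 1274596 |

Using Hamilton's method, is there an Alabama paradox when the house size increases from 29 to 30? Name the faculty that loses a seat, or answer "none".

At 29 seats: Teal 6, Silver 8, Blue 7, Violet 8.
At 30 seats: Teal 6, Silver 9, Blue 7, Violet 8.
No faculty's allocation decreased.

none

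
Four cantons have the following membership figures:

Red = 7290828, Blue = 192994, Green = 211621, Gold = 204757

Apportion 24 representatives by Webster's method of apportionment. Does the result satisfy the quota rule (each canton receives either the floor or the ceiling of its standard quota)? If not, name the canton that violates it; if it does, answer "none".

Standard quotas: Red 22.149, Blue 0.586, Green 0.643, Gold 0.622.
Webster allocation: Red 21, Blue 1, Green 1, Gold 1.
Red has quota 22.149 (lower 22, upper 23) but receives 21 — outside the quota interval.

Red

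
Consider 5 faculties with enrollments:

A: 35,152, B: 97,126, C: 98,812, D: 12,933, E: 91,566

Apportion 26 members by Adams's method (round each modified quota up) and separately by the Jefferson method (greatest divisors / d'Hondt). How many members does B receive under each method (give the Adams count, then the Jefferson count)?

7 and 8

Adams: A 3, B 7, C 8, D 1, E 7.
Jefferson: A 2, B 8, C 8, D 1, E 7.
B gets 7 under Adams and 8 under Jefferson.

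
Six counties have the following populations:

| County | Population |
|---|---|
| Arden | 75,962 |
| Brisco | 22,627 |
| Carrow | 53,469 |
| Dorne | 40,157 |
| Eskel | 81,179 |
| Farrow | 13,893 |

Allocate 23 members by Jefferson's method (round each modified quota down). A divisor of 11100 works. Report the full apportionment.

With modified divisor 11100: modified quotas Arden 6.843, Brisco 2.038, Carrow 4.817, Dorne 3.618, Eskel 7.313, Farrow 1.252.
Rounding down: Arden 6, Brisco 2, Carrow 4, Dorne 3, Eskel 7, Farrow 1 (total 23).

Arden=6; Brisco=2; Carrow=4; Dorne=3; Eskel=7; Farrow=1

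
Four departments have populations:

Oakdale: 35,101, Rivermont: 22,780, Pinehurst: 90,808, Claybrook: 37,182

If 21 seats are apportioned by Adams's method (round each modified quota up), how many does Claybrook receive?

Standard divisor 185871/21 ≈ 8851; standard quotas: Oakdale 3.966, Rivermont 2.574, Pinehurst 10.260, Claybrook 4.201.
Rounding up gives 4, 3, 11, 5 = 23 seats, so the divisor must be adjusted.
With modified divisor 9700: modified quotas Oakdale 3.619, Rivermont 2.348, Pinehurst 9.362, Claybrook 3.833.
Rounding up: Oakdale 4, Rivermont 3, Pinehurst 10, Claybrook 4 (total 21).
Claybrook receives 4.

4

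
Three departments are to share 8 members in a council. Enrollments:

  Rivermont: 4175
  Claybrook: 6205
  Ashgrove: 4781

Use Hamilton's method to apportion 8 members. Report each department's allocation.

Total 15161; standard divisor 15161/8 ≈ 1895.125.
Standard quotas: Rivermont 2.2030, Claybrook 3.2742, Ashgrove 2.5228.
Lower quotas: Rivermont 2, Claybrook 3, Ashgrove 2 (sum 7, leaving 1 seat).
Remainders in descending order: Ashgrove 0.5228, Claybrook 0.2742, Rivermont 0.2030.
The surplus seat goes to Ashgrove.

Rivermont 2; Claybrook 3; Ashgrove 3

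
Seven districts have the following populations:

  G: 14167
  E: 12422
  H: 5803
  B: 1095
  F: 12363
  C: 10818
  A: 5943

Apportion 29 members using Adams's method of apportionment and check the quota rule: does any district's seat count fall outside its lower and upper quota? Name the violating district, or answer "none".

Standard quotas: G 6.562, E 5.754, H 2.688, B 0.507, F 5.726, C 5.011, A 2.753.
Adams allocation: G 6, E 6, H 3, B 1, F 5, C 5, A 3.
Every allocation lies between the lower and upper quota.

none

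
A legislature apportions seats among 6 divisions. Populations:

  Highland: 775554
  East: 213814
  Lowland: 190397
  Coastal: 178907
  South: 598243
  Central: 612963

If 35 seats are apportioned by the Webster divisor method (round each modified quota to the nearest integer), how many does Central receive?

8

Standard divisor 2569878/35 ≈ 73425.086; standard quotas: Highland 10.563, East 2.912, Lowland 2.593, Coastal 2.437, South 8.148, Central 8.348.
Rounding to the nearest integer gives Highland 11, East 3, Lowland 3, Coastal 2, South 8, Central 8 — total 35, matching the house size, so no adjustment is needed.
Central receives 8.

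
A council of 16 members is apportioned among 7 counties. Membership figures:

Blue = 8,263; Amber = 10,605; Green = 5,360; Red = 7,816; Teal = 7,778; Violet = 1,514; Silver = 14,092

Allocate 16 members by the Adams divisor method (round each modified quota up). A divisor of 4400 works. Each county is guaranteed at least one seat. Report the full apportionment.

Blue 2, Amber 3, Green 2, Red 2, Teal 2, Violet 1, Silver 4

With modified divisor 4400: modified quotas Blue 1.878, Amber 2.410, Green 1.218, Red 1.776, Teal 1.768, Violet 0.344, Silver 3.203.
Rounding up: Blue 2, Amber 3, Green 2, Red 2, Teal 2, Violet 1, Silver 4 (total 16).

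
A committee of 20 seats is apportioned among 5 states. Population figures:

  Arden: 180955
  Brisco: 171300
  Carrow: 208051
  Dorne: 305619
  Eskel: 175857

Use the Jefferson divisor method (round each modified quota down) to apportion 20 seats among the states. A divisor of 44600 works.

Arden: 4; Brisco: 3; Carrow: 4; Dorne: 6; Eskel: 3

With modified divisor 44600: modified quotas Arden 4.057, Brisco 3.841, Carrow 4.665, Dorne 6.852, Eskel 3.943.
Rounding down: Arden 4, Brisco 3, Carrow 4, Dorne 6, Eskel 3 (total 20).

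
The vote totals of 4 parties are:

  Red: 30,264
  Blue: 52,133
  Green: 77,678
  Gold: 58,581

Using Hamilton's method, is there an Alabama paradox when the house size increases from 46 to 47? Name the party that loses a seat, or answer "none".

Red

At 46 seats: Red 7, Blue 11, Green 16, Gold 12.
At 47 seats: Red 6, Blue 11, Green 17, Gold 13.
Red drops from 7 to 6.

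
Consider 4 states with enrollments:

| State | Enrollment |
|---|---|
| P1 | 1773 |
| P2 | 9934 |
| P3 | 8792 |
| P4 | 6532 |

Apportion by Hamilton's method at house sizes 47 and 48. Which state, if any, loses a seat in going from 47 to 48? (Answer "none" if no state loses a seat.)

At 47 seats: P1 3, P2 17, P3 15, P4 12.
At 48 seats: P1 3, P2 18, P3 16, P4 11.
P4 drops from 12 to 11.

P4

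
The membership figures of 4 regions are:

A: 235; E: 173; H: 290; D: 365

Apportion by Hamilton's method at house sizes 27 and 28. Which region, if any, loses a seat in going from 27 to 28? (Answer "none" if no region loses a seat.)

At 27 seats: A 6, E 5, H 7, D 9.
At 28 seats: A 6, E 4, H 8, D 10.
E drops from 5 to 4.

E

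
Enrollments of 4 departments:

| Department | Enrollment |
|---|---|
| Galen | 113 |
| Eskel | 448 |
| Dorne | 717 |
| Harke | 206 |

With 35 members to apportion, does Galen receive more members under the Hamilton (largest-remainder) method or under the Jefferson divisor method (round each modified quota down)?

Hamilton: Galen 3, Eskel 10, Dorne 17, Harke 5.
Jefferson: Galen 2, Eskel 11, Dorne 17, Harke 5.
Galen gets 3 under Hamilton and 2 under Jefferson.

Hamilton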